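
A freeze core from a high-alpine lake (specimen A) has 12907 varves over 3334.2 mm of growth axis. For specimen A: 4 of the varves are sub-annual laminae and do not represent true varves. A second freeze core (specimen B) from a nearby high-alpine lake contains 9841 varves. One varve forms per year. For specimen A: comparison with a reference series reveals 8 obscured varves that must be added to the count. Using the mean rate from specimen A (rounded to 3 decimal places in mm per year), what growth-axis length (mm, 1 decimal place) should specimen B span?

Specimen A: after corrections the count is 12907 − 4 + 8 = 12911 varves.
A: 3334.2 mm over 12911 years gives 3334.2 / 12911 ≈ 0.258 mm/year.
Length of B = 0.258 × 9841 = 2539.0 mm.

2539.0 mm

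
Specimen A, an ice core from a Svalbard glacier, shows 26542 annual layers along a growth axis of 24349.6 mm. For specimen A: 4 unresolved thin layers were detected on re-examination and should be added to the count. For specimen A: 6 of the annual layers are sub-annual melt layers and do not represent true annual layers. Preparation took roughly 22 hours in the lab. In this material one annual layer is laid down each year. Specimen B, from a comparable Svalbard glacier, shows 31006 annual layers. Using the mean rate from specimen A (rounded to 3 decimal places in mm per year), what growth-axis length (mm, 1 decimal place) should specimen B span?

28432.5 mm

Specimen A: correcting the raw count gives 26542 − 6 + 4 = 26540 true annual layers.
A: Extension rate ≈ 24349.6 / 26540 = 0.917 mm/yr.
Length of B = 0.917 × 31006 = 28432.5 mm.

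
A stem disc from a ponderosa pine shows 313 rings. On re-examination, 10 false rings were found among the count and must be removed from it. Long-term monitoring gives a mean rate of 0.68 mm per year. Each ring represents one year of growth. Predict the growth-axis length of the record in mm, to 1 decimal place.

After corrections the count is 313 − 10 = 303 rings.
Predicted length = 0.68 mm/year × 303 years = 206.0 mm.

206.0 mm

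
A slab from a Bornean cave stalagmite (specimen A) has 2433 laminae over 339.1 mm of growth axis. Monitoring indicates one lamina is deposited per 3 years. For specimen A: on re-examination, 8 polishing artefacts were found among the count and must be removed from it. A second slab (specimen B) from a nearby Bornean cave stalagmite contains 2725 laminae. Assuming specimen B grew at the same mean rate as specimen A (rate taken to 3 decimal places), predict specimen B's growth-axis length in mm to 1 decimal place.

384.2 mm

Specimen A: adjusted count: 2433 − 8 = 2425 laminae.
Specimen A: 2425 laminae at 3 years each span 2425 × 3 = 7275 years.
A: Extension rate ≈ 339.1 / 7275 = 0.047 mm/year.
Specimen B: 2725 laminae at 3 years each span 2725 × 3 = 8175 years. B's length ≈ 0.047 × 8175 = 384.2 mm.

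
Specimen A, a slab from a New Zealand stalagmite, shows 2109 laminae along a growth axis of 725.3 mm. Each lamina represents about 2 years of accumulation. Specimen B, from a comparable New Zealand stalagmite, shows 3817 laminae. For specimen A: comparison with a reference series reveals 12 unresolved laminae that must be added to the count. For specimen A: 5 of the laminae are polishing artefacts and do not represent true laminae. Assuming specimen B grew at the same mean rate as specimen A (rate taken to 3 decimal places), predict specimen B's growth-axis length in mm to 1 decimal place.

1305.4 mm

Specimen A: true lamina count = 2109 − 5 + 12 = 2116.
Specimen A: at 2 years per lamina, 2116 × 2 = 4232 years.
A: Mean rate = 725.3 mm / 4232 years ≈ 0.171 mm/year.
Specimen B: multiplying by 2 years per lamina: 3817 × 2 = 7634 years. For B, 0.171 mm/year × 7634 years = 1305.4 mm.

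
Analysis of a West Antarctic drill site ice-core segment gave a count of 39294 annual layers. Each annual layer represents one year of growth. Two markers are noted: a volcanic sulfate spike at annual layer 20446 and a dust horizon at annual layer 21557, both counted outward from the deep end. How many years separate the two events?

1111 yr

Separation: 21557 − 20446 = 1111 annual layers.
That is 1111 years at one annual layer per year.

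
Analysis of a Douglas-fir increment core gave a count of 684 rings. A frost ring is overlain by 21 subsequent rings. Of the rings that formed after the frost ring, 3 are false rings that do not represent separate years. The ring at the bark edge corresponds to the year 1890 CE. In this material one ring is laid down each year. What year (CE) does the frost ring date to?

1872 CE

There are 21 rings younger than the frost ring.
21 − 3 false = 18 true rings after the frost ring.
1890 − 18 = 1872 CE.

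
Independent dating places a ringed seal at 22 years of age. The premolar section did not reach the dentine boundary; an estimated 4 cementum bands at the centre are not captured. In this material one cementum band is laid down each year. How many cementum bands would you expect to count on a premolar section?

18 cementum bands

One cementum band per year gives 22 cementum bands over 22 years.
Less the 4 uncaptured cementum bands: 22 − 4 = 18.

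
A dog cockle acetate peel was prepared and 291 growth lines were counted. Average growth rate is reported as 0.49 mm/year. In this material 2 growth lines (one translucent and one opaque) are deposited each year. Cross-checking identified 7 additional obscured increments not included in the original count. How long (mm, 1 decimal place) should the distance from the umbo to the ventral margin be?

True growth line count = 291 + 7 = 298.
298 growth lines at 2 per year is 298 / 2 = 149 years.
Length ≈ 0.49 × 149 = 73.0 mm.

73.0 mm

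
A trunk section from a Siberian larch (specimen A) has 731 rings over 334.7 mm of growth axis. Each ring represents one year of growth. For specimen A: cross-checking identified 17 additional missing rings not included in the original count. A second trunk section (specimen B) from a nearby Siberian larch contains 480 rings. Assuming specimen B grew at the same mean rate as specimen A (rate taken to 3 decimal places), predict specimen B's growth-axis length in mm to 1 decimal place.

214.6 mm

Specimen A: true ring count = 731 + 17 = 748.
A: Extension rate ≈ 334.7 / 748 = 0.447 mm/year.
Length of B = 0.447 × 480 = 214.6 mm.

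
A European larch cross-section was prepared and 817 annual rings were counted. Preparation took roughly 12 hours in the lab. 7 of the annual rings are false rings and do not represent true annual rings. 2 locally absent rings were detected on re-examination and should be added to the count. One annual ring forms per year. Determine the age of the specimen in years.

812 years

Correcting the raw count gives 817 − 7 + 2 = 812 true annual rings.
With a one-to-one annual ring periodicity this is 812 years.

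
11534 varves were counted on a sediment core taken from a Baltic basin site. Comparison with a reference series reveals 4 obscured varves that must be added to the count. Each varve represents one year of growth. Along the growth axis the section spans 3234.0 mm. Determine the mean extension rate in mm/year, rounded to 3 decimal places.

Correcting the raw count gives 11534 + 4 = 11538 true varves.
3234.0 mm over 11538 years gives 3234.0 / 11538 ≈ 0.280 mm/year.

0.280 mm/year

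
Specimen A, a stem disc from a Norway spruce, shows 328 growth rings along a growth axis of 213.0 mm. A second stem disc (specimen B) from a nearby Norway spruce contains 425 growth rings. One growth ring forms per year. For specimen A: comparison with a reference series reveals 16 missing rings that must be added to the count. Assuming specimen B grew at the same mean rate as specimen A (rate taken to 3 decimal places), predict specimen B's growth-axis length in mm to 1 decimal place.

263.1 mm

Specimen A: correcting the raw count gives 328 + 16 = 344 true growth rings.
A: Extension rate ≈ 213.0 / 344 = 0.619 mm/yr.
For B, 0.619 mm/year × 425 years = 263.1 mm.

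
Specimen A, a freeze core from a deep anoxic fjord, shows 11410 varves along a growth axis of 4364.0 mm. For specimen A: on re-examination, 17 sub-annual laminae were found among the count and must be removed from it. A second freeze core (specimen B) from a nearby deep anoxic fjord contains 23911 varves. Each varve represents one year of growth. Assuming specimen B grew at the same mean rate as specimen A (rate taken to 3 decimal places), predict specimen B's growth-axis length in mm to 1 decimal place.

9157.9 mm

Specimen A: after corrections the count is 11410 − 17 = 11393 varves.
A: Mean rate = 4364.0 mm / 11393 years ≈ 0.383 mm per year.
B's length ≈ 0.383 × 23911 = 9157.9 mm.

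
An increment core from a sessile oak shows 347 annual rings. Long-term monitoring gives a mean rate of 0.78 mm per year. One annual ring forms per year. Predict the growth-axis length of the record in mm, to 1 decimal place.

270.7 mm

347 years of growth are recorded.
Length ≈ 0.78 × 347 = 270.7 mm.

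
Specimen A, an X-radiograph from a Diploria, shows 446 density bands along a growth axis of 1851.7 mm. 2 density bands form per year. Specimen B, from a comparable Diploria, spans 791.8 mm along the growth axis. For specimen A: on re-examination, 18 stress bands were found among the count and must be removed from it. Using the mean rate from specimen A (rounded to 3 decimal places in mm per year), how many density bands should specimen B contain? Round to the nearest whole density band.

183 density bands

Specimen A: correcting the raw count gives 446 − 18 = 428 true density bands.
Specimen A: 428 density bands at 2 per year is 428 / 2 = 214 years.
A: Mean rate = 1851.7 mm / 214 years ≈ 8.653 mm/yr.
For B, 791.8 / 8.653 = 91.51 years; at 2 density bands per year that is 91.51 × 2 ≈ 183 density bands.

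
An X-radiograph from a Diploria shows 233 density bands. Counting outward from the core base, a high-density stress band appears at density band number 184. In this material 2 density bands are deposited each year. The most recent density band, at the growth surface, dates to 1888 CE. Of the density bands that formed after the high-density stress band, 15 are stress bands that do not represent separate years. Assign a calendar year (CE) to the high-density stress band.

1871 CE

The high-density stress band sits at density band 184 from the core base, so 233 − 184 = 49 density bands formed after it.
Excluding 15 false density bands: 49 − 15 = 34.
With 2 density bands per year, 34 / 2 = 17 years.
1888 − 17 = 1871 CE.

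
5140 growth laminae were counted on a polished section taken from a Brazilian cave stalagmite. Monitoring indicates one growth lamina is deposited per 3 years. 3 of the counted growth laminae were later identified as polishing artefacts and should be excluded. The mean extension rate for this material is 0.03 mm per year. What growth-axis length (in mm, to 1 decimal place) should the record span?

462.3 mm

Adjusted count: 5140 − 3 = 5137 growth laminae.
At 3 years per growth lamina, 5137 × 3 = 15411 years.
15411 years at 0.03 mm/year gives 0.03 × 15411 = 462.3 mm.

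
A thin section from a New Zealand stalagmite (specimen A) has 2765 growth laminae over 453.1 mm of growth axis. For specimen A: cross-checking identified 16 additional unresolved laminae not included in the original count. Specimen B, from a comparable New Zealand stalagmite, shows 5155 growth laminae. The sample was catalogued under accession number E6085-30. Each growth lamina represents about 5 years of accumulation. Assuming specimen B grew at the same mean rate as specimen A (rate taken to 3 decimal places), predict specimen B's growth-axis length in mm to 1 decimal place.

850.6 mm

Specimen A: after corrections the count is 2765 + 16 = 2781 growth laminae.
Specimen A: multiplying by 5 years per growth lamina: 2781 × 5 = 13905 years.
A: 453.1 mm over 13905 years gives 453.1 / 13905 ≈ 0.033 mm per year.
Specimen B: multiplying by 5 years per growth lamina: 5155 × 5 = 25775 years. B's length ≈ 0.033 × 25775 = 850.6 mm.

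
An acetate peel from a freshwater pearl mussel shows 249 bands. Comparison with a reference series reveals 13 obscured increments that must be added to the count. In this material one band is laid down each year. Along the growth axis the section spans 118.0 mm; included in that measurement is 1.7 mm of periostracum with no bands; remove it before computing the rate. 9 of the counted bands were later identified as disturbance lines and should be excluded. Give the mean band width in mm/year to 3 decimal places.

0.460 mm/year

True band count = 249 − 9 + 13 = 253.
Removing the 1.7 mm offcut leaves 118.0 − 1.7 = 116.3 mm.
Extension rate ≈ 116.3 / 253 = 0.460 mm/year.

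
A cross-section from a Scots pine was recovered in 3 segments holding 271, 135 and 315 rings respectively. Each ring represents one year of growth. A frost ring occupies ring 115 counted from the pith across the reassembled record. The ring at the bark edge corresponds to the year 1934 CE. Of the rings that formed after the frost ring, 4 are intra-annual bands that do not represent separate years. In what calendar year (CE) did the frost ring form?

Total rings = 271 + 135 + 315 = 721.
721 − 115 = 606 rings lie beyond the frost ring toward the bark edge.
Excluding 4 false rings: 606 − 4 = 602.
The ring at the bark edge is 1934 CE, so the frost ring dates to 1934 − 602 = 1332 CE.

1332 CE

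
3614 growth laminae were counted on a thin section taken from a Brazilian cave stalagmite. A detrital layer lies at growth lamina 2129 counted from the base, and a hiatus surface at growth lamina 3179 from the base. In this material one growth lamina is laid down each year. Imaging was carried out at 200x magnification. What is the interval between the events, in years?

1050 yr

The two markers are separated by 3179 − 2129 = 1050 growth laminae.
One growth lamina per year makes the interval 1050 years.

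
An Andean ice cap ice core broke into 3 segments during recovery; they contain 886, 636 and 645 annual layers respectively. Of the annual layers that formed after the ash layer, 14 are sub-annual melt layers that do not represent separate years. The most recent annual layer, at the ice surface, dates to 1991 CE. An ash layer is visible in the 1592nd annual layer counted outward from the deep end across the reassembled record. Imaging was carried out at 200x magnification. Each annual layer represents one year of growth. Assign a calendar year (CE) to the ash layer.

1430 CE

Total annual layers = 886 + 636 + 645 = 2167.
The ash layer sits at annual layer 1592 from the deep end, so 2167 − 1592 = 575 annual layers formed after it.
575 − 14 false = 561 true annual layers after the ash layer.
Counting back 561 years from 1991 CE places the ash layer in 1991 − 561 = 1430 CE.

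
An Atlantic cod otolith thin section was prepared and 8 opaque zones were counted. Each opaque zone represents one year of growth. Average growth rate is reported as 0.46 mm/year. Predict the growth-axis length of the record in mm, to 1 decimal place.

The record spans 8 years at 0.46 mm per year.
Length ≈ 0.46 × 8 = 3.7 mm.

3.7 mm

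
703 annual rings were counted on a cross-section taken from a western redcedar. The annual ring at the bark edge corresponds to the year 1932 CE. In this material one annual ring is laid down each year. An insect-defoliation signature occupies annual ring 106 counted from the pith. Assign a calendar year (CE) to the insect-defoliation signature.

Between annual ring 106 and the bark edge there are 703 − 106 = 597 annual rings.
Counting back 597 years from 1932 CE places the insect-defoliation signature in 1932 − 597 = 1335 CE.

1335 CE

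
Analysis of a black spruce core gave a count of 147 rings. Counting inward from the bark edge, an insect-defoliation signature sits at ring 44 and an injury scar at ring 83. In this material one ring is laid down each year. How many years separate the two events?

39 yr

The two markers are separated by 83 − 44 = 39 rings.
One ring per year makes the interval 39 years.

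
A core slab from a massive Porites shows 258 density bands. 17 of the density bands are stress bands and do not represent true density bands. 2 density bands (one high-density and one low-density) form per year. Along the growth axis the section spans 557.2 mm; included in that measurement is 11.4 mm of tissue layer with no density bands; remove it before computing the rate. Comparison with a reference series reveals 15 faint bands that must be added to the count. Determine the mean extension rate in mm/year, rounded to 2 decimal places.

4.26 mm/year

True density band count = 258 − 17 + 15 = 256.
Dividing by 2 density bands per year: 256 / 2 = 128 years.
Net length = 557.2 − 11.4 = 545.8 mm.
Mean rate = 545.8 mm / 128 years ≈ 4.26 mm/year.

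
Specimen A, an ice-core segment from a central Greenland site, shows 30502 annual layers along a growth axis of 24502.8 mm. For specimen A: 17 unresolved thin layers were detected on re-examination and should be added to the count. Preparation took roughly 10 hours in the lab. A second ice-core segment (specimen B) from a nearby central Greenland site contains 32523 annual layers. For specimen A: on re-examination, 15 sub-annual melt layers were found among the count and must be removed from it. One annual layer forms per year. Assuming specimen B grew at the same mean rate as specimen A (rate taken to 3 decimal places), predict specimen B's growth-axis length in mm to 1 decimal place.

26116.0 mm

Specimen A: adjusted count: 30502 − 15 + 17 = 30504 annual layers.
A: Mean rate = 24502.8 mm / 30504 years ≈ 0.803 mm/year.
For B, 0.803 mm/year × 32523 years = 26116.0 mm.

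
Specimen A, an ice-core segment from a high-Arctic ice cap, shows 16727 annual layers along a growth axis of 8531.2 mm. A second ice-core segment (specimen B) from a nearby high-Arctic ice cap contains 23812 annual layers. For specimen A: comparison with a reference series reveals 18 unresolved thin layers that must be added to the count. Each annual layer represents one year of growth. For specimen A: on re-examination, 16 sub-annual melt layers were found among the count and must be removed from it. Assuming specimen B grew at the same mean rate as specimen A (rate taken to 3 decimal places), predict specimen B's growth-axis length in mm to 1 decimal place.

12144.1 mm

Specimen A: adjusted count: 16727 − 16 + 18 = 16729 annual layers.
A: Extension rate ≈ 8531.2 / 16729 = 0.510 mm/year.
Length of B = 0.510 × 23812 = 12144.1 mm.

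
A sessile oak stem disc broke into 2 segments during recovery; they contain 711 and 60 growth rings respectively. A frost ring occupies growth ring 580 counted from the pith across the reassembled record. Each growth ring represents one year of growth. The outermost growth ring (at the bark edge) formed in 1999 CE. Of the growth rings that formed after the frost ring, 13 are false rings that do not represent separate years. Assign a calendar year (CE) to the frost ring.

1821 CE

Total growth rings = 711 + 60 = 771.
The frost ring sits at growth ring 580 from the pith, so 771 − 580 = 191 growth rings formed after it.
Excluding 13 false growth rings: 191 − 13 = 178.
1999 − 178 = 1821 CE.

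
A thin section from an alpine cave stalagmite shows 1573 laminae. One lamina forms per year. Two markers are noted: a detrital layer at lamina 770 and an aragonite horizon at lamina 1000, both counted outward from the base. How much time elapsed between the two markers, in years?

1000 − 770 = 230 laminae lie between the two events.
That is 230 years at one lamina per year.

230 yr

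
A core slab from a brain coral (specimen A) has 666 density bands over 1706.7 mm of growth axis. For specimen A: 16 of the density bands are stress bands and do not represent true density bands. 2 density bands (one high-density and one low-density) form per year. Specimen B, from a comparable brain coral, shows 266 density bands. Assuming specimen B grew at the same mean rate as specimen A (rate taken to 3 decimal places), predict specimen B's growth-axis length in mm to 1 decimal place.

698.4 mm

Specimen A: true density band count = 666 − 16 = 650.
Specimen A: with 2 density bands per year, 650 / 2 = 325 years.
A: Mean rate = 1706.7 mm / 325 years ≈ 5.251 mm per year.
Specimen B: 266 density bands at 2 per year is 266 / 2 = 133 years. For B, 5.251 mm/year × 133 years = 698.4 mm.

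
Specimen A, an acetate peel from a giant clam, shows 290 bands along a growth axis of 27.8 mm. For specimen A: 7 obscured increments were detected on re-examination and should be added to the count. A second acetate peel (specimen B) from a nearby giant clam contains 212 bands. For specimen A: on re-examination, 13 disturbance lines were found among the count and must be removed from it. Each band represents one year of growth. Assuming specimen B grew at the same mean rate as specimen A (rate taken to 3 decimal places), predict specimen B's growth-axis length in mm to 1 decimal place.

20.8 mm

Specimen A: correcting the raw count gives 290 − 13 + 7 = 284 true bands.
A: Extension rate ≈ 27.8 / 284 = 0.098 mm/year.
For B, 0.098 mm/year × 212 years = 20.8 mm.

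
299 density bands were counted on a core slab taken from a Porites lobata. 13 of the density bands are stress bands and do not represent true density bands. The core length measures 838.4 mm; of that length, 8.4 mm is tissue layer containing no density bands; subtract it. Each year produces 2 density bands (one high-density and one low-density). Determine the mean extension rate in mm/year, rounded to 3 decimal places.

After corrections the count is 299 − 13 = 286 density bands.
Dividing by 2 density bands per year: 286 / 2 = 143 years.
The growth record spans 838.4 − 8.4 = 830.0 mm.
830.0 mm over 143 years gives 830.0 / 143 ≈ 5.804 mm/year.

5.804 mm/year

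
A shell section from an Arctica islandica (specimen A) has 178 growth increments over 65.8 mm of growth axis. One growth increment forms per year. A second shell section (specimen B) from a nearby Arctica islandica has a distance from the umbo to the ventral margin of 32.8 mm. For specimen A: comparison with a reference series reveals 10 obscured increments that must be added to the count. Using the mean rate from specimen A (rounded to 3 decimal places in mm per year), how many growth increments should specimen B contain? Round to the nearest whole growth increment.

94 growth increments

Specimen A: true growth increment count = 178 + 10 = 188.
A: Extension rate ≈ 65.8 / 188 = 0.350 mm/yr.
For B, 32.8 / 0.350 = 93.71 years ≈ 94 growth increments.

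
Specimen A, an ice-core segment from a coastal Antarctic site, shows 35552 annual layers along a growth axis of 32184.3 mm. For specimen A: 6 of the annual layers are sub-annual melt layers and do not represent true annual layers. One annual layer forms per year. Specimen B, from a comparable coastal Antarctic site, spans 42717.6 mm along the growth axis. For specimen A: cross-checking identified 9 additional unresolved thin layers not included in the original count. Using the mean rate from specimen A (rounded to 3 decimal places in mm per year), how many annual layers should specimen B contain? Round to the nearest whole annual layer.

Specimen A: true annual layer count = 35552 − 6 + 9 = 35555.
A: Extension rate ≈ 32184.3 / 35555 = 0.905 mm per year.
Specimen B: 42717.6 mm / 0.905 mm per year = 47201.77 years ≈ 47202 annual layers.

47202 annual layers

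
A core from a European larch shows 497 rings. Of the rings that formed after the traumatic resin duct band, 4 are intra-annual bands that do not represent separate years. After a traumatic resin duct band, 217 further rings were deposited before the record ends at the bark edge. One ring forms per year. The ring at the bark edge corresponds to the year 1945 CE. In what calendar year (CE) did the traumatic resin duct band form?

1732 CE

217 rings post-date the traumatic resin duct band.
Excluding 4 false rings: 217 − 4 = 213.
1945 − 213 = 1732 CE.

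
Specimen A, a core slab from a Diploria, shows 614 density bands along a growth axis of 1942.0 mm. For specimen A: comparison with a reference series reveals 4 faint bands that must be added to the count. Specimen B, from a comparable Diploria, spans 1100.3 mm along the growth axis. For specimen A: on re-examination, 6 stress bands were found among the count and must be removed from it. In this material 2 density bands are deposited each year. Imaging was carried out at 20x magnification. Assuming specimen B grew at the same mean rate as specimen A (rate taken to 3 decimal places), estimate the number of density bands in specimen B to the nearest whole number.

347 density bands

Specimen A: correcting the raw count gives 614 − 6 + 4 = 612 true density bands.
Specimen A: dividing by 2 density bands per year: 612 / 2 = 306 years.
A: 1942.0 mm over 306 years gives 1942.0 / 306 ≈ 6.346 mm/yr.
For B, 1100.3 / 6.346 = 173.38 years; at 2 density bands per year that is 173.38 × 2 ≈ 347 density bands.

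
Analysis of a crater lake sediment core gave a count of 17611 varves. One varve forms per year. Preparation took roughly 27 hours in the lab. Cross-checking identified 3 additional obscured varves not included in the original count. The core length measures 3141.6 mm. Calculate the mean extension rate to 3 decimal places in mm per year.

0.178 mm per year

True varve count = 17611 + 3 = 17614.
Mean rate = 3141.6 mm / 17614 years ≈ 0.178 mm per year.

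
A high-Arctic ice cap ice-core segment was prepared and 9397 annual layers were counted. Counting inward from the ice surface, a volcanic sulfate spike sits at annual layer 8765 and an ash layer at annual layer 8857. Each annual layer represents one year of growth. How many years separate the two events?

8857 − 8765 = 92 annual layers lie between the two events.
That is 92 years at one annual layer per year.

92 years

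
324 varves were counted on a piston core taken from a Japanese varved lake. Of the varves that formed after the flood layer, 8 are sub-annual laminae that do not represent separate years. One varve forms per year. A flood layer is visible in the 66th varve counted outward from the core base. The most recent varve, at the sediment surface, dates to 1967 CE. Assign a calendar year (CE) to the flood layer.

1717 CE

Between varve 66 and the sediment surface there are 324 − 66 = 258 varves.
Removing the 8 false varves leaves 258 − 8 = 250 true varves beyond the flood layer.
The varve at the sediment surface is 1967 CE, so the flood layer dates to 1967 − 250 = 1717 CE.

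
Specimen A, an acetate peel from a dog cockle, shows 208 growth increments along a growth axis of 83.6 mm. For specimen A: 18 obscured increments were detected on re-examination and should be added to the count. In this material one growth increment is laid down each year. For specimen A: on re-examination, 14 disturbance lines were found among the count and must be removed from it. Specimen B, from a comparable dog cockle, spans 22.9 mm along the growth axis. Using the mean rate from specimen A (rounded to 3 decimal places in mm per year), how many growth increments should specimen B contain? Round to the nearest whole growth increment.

58 growth increments

Specimen A: after corrections the count is 208 − 14 + 18 = 212 growth increments.
A: Extension rate ≈ 83.6 / 212 = 0.394 mm/year.
Specimen B: 22.9 mm / 0.394 mm per year = 58.12 years ≈ 58 growth increments.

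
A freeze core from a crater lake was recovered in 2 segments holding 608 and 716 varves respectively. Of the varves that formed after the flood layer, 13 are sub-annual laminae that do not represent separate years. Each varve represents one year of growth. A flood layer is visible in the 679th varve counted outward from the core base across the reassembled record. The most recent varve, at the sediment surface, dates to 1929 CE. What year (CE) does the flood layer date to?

Total varves = 608 + 716 = 1324.
Between varve 679 and the sediment surface there are 1324 − 679 = 645 varves.
Removing the 13 false varves leaves 645 − 13 = 632 true varves beyond the flood layer.
1929 − 632 = 1297 CE.

1297 CE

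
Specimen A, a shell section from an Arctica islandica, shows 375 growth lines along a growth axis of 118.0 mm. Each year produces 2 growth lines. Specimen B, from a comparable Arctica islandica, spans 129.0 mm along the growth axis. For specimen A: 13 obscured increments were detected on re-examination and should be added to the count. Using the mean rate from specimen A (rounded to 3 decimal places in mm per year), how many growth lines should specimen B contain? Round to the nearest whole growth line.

424 growth lines

Specimen A: true growth line count = 375 + 13 = 388.
Specimen A: with 2 growth lines per year, 388 / 2 = 194 years.
A: Extension rate ≈ 118.0 / 194 = 0.608 mm per year.
Specimen B: 129.0 mm / 0.608 mm per year = 212.17 years; at 2 growth lines per year that is 212.17 × 2 ≈ 424 growth lines.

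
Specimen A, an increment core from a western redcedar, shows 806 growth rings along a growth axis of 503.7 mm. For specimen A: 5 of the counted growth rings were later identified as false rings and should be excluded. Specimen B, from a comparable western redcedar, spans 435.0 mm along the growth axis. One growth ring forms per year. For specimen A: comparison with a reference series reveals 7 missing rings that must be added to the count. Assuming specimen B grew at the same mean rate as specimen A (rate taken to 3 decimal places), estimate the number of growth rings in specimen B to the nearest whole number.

698 growth rings

Specimen A: correcting the raw count gives 806 − 5 + 7 = 808 true growth rings.
A: Mean rate = 503.7 mm / 808 years ≈ 0.623 mm/year.
Specimen B: 435.0 mm / 0.623 mm per year = 698.23 years ≈ 698 growth rings.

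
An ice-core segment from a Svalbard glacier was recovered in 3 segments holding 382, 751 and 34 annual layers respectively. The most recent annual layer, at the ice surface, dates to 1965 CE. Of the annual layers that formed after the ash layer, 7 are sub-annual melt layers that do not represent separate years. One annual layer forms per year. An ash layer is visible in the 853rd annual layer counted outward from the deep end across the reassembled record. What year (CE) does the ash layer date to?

Total annual layers = 382 + 751 + 34 = 1167.
Between annual layer 853 and the ice surface there are 1167 − 853 = 314 annual layers.
Excluding 7 false annual layers: 314 − 7 = 307.
The annual layer at the ice surface is 1965 CE, so the ash layer dates to 1965 − 307 = 1658 CE.

1658 CE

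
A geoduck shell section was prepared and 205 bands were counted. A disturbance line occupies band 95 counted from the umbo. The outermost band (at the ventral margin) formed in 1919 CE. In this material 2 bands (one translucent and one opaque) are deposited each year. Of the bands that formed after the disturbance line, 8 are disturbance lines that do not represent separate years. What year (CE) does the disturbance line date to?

1868 CE

205 − 95 = 110 bands lie beyond the disturbance line toward the ventral margin.
110 − 8 false = 102 true bands after the disturbance line.
With 2 bands per year, 102 / 2 = 51 years.
1919 − 51 = 1868 CE.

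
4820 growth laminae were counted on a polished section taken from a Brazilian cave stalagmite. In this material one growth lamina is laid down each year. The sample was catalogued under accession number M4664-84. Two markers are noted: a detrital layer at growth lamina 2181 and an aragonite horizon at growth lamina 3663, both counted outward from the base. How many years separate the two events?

Separation: 3663 − 2181 = 1482 growth laminae.
That is 1482 years at one growth lamina per year.

1482 yr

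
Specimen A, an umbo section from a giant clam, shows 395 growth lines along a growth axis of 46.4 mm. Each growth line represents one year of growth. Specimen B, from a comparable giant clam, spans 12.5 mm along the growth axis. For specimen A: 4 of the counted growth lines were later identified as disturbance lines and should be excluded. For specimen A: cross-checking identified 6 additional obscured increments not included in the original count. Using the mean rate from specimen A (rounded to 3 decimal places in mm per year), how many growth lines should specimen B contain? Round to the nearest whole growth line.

107 growth lines

Specimen A: correcting the raw count gives 395 − 4 + 6 = 397 true growth lines.
A: Mean rate = 46.4 mm / 397 years ≈ 0.117 mm per year.
Specimen B: 12.5 mm / 0.117 mm per year = 106.84 years ≈ 107 growth lines.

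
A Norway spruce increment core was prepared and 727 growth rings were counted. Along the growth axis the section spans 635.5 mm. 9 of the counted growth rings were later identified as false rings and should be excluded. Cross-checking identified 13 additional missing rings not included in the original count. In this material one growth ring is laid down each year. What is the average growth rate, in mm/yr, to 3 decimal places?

0.869 mm/yr

Correcting the raw count gives 727 − 9 + 13 = 731 true growth rings.
Extension rate ≈ 635.5 / 731 = 0.869 mm/yr.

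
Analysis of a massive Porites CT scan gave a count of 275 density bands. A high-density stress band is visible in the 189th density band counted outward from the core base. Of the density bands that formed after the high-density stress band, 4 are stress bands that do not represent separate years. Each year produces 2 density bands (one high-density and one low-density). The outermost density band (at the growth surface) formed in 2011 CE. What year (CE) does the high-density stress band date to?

The high-density stress band sits at density band 189 from the core base, so 275 − 189 = 86 density bands formed after it.
86 − 4 false = 82 true density bands after the high-density stress band.
82 density bands at 2 per year is 82 / 2 = 41 years.
Counting back 41 years from 2011 CE places the high-density stress band in 2011 − 41 = 1970 CE.

1970 CE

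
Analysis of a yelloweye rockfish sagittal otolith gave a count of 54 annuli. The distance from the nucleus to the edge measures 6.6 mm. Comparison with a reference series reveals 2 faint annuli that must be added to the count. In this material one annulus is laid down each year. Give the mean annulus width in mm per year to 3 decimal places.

True annulus count = 54 + 2 = 56.
Extension rate ≈ 6.6 / 56 = 0.118 mm per year.

0.118 mm per year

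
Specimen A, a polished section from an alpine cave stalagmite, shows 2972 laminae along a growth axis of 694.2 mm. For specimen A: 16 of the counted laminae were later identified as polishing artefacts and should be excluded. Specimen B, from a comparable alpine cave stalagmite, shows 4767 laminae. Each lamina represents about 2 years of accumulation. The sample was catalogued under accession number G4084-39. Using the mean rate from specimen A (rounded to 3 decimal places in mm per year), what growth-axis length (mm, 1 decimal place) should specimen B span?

Specimen A: adjusted count: 2972 − 16 = 2956 laminae.
Specimen A: at 2 years per lamina, 2956 × 2 = 5912 years.
A: Mean rate = 694.2 mm / 5912 years ≈ 0.117 mm per year.
Specimen B: at 2 years per lamina, 4767 × 2 = 9534 years. For B, 0.117 mm/year × 9534 years = 1115.5 mm.

1115.5 mm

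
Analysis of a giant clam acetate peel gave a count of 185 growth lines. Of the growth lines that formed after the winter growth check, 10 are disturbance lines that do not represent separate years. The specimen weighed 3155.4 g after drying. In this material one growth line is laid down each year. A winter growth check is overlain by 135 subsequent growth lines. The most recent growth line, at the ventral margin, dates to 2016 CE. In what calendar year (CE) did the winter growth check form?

135 growth lines formed after the winter growth check.
Excluding 10 false growth lines: 135 − 10 = 125.
Counting back 125 years from 2016 CE places the winter growth check in 2016 − 125 = 1891 CE.

1891 CE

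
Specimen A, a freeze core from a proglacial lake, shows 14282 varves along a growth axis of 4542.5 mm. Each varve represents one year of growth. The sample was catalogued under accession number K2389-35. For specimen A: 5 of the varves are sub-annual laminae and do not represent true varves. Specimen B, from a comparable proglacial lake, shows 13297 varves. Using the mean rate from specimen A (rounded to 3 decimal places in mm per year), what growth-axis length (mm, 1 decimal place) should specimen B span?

Specimen A: true varve count = 14282 − 5 = 14277.
A: 4542.5 mm over 14277 years gives 4542.5 / 14277 ≈ 0.318 mm/yr.
Length of B = 0.318 × 13297 = 4228.4 mm.

4228.4 mm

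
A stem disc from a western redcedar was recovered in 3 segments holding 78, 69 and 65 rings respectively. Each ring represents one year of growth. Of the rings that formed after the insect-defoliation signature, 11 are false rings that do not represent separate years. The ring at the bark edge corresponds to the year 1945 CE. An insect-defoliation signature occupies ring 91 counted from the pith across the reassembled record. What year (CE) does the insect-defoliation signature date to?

1835 CE

Total rings = 78 + 69 + 65 = 212.
The insect-defoliation signature sits at ring 91 from the pith, so 212 − 91 = 121 rings formed after it.
121 − 11 false = 110 true rings after the insect-defoliation signature.
The ring at the bark edge is 1945 CE, so the insect-defoliation signature dates to 1945 − 110 = 1835 CE.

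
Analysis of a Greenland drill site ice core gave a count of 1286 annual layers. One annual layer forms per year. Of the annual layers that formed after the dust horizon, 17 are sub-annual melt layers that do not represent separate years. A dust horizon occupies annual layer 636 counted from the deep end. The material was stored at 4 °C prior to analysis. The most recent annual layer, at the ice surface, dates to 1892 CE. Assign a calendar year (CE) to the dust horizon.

The dust horizon sits at annual layer 636 from the deep end, so 1286 − 636 = 650 annual layers formed after it.
Removing the 17 false annual layers leaves 650 − 17 = 633 true annual layers beyond the dust horizon.
1892 − 633 = 1259 CE.

1259 CE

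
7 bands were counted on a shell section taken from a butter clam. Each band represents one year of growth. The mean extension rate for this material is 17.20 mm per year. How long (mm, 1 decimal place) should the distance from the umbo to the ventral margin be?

7 years of growth are recorded.
7 years at 17.20 mm/year gives 17.20 × 7 = 120.4 mm.

120.4 mm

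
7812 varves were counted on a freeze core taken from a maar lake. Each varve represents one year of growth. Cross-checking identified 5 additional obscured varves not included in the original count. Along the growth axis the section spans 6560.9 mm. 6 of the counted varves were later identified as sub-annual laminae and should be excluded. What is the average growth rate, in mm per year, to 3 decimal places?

Adjusted count: 7812 − 6 + 5 = 7811 varves.
Mean rate = 6560.9 mm / 7811 years ≈ 0.840 mm per year.

0.840 mm per year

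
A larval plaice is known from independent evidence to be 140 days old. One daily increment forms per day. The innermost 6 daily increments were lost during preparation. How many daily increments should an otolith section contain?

One daily increment per day gives 140 daily increments over 140 days.
Subtracting the 6 daily increments not captured gives 140 − 6 = 134 daily increments in the record.

134 daily increments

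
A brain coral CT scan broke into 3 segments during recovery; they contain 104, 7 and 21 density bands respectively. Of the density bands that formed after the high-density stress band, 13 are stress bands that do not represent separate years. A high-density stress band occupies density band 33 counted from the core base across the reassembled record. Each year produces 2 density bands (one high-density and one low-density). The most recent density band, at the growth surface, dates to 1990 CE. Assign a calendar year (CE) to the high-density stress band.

Total density bands = 104 + 7 + 21 = 132.
132 − 33 = 99 density bands lie beyond the high-density stress band toward the growth surface.
Removing the 13 false density bands leaves 99 − 13 = 86 true density bands beyond the high-density stress band.
With 2 density bands per year, 86 / 2 = 43 years.
The density band at the growth surface is 1990 CE, so the high-density stress band dates to 1990 − 43 = 1947 CE.

1947 CE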